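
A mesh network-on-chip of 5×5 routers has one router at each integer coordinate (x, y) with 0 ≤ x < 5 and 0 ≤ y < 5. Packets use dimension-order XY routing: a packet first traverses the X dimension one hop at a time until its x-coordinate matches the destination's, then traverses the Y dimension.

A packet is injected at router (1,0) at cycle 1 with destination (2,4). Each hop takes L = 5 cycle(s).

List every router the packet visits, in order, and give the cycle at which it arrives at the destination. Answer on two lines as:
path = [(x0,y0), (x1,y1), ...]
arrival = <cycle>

[0] x=1 y=0 t=1
[1] x=2 y=0 t=6 →E
[2] x=2 y=1 t=11 →N
[3] x=2 y=2 t=16 →N
[4] x=2 y=3 t=21 →N
[5] x=2 y=4 t=26 →N

path = [(1,0), (2,0), (2,1), (2,2), (2,3), (2,4)]
arrival = 26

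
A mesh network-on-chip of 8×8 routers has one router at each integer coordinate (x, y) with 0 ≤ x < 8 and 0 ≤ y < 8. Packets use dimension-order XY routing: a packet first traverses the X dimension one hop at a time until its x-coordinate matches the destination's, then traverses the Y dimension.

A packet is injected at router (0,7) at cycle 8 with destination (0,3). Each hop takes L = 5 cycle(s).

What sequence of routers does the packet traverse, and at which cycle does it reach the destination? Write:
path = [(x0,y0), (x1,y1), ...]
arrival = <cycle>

hop 0: (0,7) @ cyc 8
hop 1: (0,6) @ cyc 13  [S]
hop 2: (0,5) @ cyc 18  [S]
hop 3: (0,4) @ cyc 23  [S]
hop 4: (0,3) @ cyc 28  [S]

path = [(0,7), (0,6), (0,5), (0,4), (0,3)]
arrival = 28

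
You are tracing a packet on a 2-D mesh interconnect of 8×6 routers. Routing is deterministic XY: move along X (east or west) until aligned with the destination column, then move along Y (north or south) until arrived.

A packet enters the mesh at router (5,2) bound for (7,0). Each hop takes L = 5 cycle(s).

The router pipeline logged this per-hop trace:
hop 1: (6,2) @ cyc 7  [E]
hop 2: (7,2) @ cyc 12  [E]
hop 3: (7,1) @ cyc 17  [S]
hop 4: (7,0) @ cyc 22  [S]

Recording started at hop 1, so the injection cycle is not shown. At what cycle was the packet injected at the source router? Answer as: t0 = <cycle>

t0 = 2

At hop 1 the cycle is 7; in general cyc_k = t0 + kL.
Therefore t0 = 7 − L = 2.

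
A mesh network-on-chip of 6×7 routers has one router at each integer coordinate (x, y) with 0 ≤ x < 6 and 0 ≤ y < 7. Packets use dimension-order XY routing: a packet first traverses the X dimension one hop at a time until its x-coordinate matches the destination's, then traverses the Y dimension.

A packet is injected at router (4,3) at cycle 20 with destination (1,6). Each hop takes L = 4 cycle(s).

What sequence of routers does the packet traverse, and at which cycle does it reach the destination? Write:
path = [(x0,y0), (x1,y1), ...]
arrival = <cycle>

hop 0: (4,3) @ cyc 20
hop 1: (3,3) @ cyc 24  [W]
hop 2: (2,3) @ cyc 28  [W]
hop 3: (1,3) @ cyc 32  [W]
hop 4: (1,4) @ cyc 36  [N]
hop 5: (1,5) @ cyc 40  [N]
hop 6: (1,6) @ cyc 44  [N]

path = [(4,3), (3,3), (2,3), (1,3), (1,4), (1,5), (1,6)]
arrival = 44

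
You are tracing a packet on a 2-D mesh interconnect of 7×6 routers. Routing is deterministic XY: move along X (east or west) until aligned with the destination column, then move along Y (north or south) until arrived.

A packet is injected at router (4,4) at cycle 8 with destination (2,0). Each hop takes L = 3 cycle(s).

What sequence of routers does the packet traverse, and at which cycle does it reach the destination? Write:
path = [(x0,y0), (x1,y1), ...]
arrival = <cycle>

[0] x=4 y=4 t=8
[1] x=3 y=4 t=11 →W
[2] x=2 y=4 t=14 →W
[3] x=2 y=3 t=17 →S
[4] x=2 y=2 t=20 →S
[5] x=2 y=1 t=23 →S
[6] x=2 y=0 t=26 →S

path = [(4,4), (3,4), (2,4), (2,3), (2,2), (2,1), (2,0)]
arrival = 26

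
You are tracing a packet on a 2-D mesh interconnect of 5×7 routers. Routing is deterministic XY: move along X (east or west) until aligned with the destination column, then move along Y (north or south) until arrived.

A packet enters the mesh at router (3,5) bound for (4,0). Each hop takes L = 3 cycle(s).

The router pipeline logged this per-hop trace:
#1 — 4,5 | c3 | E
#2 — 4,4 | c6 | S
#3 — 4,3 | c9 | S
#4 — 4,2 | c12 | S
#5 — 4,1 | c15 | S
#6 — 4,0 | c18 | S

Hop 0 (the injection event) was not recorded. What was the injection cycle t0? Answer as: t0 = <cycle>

cyc[1] = 3 and cyc[k] = t0 + k·L for every k.
Subtract one hop: t0 = 3 − 3 = 0.

t0 = 0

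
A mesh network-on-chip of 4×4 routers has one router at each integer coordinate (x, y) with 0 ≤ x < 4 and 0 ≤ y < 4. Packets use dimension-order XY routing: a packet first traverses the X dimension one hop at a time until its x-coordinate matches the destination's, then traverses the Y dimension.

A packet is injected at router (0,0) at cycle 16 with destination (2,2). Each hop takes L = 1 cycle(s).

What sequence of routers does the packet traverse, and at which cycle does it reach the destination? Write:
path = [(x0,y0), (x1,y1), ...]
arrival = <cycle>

  0. router=(0,0) cycle=16 (inject)
  1. router=(1,0) cycle=17 dir=E
  2. router=(2,0) cycle=18 dir=E
  3. router=(2,1) cycle=19 dir=N
  4. router=(2,2) cycle=20 dir=N

path = [(0,0), (1,0), (2,0), (2,1), (2,2)]
arrival = 20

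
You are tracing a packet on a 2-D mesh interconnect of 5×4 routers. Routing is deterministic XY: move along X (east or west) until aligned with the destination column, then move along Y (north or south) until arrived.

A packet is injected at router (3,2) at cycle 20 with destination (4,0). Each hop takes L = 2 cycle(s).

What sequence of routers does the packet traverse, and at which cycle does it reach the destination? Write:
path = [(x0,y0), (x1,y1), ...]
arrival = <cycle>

src (3,2)  cyc=20
E→(4,2)  cyc=22
S→(4,1)  cyc=24
S→(4,0)  cyc=26

path = [(3,2), (4,2), (4,1), (4,0)]
arrival = 26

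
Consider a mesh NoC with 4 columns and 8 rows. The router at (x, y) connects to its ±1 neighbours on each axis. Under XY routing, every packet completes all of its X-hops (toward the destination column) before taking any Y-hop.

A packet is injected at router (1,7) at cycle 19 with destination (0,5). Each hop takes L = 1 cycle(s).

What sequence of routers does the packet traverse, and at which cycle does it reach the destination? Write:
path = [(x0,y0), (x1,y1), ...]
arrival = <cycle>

src (1,7)  cyc=19
W→(0,7)  cyc=20
S→(0,6)  cyc=21
S→(0,5)  cyc=22

path = [(1,7), (0,7), (0,6), (0,5)]
arrival = 22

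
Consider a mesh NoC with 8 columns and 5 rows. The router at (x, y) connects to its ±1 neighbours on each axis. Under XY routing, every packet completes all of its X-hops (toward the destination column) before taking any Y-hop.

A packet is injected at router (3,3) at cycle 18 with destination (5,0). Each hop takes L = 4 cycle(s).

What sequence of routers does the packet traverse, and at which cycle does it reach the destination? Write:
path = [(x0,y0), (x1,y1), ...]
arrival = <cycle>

path = [(3,3), (4,3), (5,3), (5,2), (5,1), (5,0)]
arrival = 38

#0 — 3,3 | c18
#1 — 4,3 | c22 | E
#2 — 5,3 | c26 | E
#3 — 5,2 | c30 | S
#4 — 5,1 | c34 | S
#5 — 5,0 | c38 | S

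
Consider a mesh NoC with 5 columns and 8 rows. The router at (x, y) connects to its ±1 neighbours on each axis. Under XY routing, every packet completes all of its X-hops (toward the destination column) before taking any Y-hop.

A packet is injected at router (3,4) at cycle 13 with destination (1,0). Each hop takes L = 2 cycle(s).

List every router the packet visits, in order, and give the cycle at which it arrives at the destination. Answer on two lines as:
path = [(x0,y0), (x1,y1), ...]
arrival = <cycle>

path = [(3,4), (2,4), (1,4), (1,3), (1,2), (1,1), (1,0)]
arrival = 25

hop 0: (3,4) @ cyc 13
hop 1: (2,4) @ cyc 15  [W]
hop 2: (1,4) @ cyc 17  [W]
hop 3: (1,3) @ cyc 19  [S]
hop 4: (1,2) @ cyc 21  [S]
hop 5: (1,1) @ cyc 23  [S]
hop 6: (1,0) @ cyc 25  [S]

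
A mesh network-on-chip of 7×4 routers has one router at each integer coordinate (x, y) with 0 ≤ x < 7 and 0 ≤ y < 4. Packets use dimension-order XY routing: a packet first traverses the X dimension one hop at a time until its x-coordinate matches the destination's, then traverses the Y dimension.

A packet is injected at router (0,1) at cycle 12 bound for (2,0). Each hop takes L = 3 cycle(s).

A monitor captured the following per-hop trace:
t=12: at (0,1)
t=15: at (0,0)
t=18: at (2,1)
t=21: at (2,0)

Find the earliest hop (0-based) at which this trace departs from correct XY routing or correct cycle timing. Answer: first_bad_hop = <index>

[1] (+0,-1) / 3c ⇒ BAD: Y-move but x=0≠2

first_bad_hop = 1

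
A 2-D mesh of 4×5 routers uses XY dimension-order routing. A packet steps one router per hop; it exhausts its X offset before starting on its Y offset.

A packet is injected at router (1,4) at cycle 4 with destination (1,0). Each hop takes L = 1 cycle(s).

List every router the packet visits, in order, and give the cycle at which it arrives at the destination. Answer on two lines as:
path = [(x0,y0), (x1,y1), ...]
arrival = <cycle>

t=4: at (1,4)
t=5: at (1,3) after S
t=6: at (1,2) after S
t=7: at (1,1) after S
t=8: at (1,0) after S

path = [(1,4), (1,3), (1,2), (1,1), (1,0)]
arrival = 8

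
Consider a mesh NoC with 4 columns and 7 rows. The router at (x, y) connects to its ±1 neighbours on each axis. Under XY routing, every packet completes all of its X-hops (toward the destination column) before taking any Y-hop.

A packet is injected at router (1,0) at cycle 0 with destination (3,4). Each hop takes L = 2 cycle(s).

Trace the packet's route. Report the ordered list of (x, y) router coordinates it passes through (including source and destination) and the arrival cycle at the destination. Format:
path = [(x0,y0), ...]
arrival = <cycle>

[0] x=1 y=0 t=0
[1] x=2 y=0 t=2 →E
[2] x=3 y=0 t=4 →E
[3] x=3 y=1 t=6 →N
[4] x=3 y=2 t=8 →N
[5] x=3 y=3 t=10 →N
[6] x=3 y=4 t=12 →N

path = [(1,0), (2,0), (3,0), (3,1), (3,2), (3,3), (3,4)]
arrival = 12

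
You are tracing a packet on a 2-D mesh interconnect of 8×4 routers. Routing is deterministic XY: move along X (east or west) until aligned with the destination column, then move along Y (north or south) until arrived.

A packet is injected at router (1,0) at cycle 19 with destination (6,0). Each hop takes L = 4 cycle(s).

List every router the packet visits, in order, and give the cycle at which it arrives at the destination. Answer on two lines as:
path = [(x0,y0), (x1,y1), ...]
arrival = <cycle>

path = [(1,0), (2,0), (3,0), (4,0), (5,0), (6,0)]
arrival = 39

hop 0: (1,0) @ cyc 19
hop 1: (2,0) @ cyc 23  [E]
hop 2: (3,0) @ cyc 27  [E]
hop 3: (4,0) @ cyc 31  [E]
hop 4: (5,0) @ cyc 35  [E]
hop 5: (6,0) @ cyc 39  [E]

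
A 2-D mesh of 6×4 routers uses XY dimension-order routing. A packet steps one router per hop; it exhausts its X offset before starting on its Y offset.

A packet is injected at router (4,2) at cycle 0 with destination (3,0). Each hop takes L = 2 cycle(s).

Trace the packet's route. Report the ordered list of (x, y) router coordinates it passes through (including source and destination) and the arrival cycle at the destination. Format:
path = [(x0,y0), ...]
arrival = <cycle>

path = [(4,2), (3,2), (3,1), (3,0)]
arrival = 6

#0 — 4,2 | c0
#1 — 3,2 | c2 | W
#2 — 3,1 | c4 | S
#3 — 3,0 | c6 | S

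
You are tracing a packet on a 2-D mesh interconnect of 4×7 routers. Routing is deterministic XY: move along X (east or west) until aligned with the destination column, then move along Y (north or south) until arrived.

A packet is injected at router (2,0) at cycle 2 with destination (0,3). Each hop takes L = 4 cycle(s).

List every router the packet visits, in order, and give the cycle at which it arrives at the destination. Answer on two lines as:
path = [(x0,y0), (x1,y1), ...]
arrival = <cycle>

path = [(2,0), (1,0), (0,0), (0,1), (0,2), (0,3)]
arrival = 22

hop 0: (2,0) @ cyc 2
hop 1: (1,0) @ cyc 6  [W]
hop 2: (0,0) @ cyc 10  [W]
hop 3: (0,1) @ cyc 14  [N]
hop 4: (0,2) @ cyc 18  [N]
hop 5: (0,3) @ cyc 22  [N]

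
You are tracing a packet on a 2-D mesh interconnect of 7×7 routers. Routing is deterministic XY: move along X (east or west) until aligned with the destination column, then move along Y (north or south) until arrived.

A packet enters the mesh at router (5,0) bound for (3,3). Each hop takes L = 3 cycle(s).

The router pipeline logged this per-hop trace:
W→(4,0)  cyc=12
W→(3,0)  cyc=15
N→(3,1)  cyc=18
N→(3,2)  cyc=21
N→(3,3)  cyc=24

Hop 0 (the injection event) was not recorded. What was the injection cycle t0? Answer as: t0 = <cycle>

t0 = 9

Hop 1 reached at cycle 12; hop k is at t0 + k·L.
Subtract one hop: t0 = 12 − 3 = 9.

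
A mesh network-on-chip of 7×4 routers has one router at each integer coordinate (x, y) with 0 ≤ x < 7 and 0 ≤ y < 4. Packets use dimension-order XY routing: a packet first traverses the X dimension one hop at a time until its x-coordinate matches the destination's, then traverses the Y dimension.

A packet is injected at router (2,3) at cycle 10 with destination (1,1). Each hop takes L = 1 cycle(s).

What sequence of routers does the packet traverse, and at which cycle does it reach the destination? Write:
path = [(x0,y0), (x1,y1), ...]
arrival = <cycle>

path = [(2,3), (1,3), (1,2), (1,1)]
arrival = 13

[0] x=2 y=3 t=10
[1] x=1 y=3 t=11 →W
[2] x=1 y=2 t=12 →S
[3] x=1 y=1 t=13 →S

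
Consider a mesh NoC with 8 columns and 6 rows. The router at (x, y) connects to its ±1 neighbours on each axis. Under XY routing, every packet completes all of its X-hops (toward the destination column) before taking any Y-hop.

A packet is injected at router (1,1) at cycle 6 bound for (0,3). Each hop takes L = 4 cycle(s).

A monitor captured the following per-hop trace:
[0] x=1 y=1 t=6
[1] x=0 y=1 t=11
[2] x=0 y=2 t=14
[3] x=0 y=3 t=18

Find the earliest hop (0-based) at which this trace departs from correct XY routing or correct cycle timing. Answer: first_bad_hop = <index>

first_bad_hop = 1

[1] (-1,+0) / 5c ⇒ BAD: Δcyc=5≠L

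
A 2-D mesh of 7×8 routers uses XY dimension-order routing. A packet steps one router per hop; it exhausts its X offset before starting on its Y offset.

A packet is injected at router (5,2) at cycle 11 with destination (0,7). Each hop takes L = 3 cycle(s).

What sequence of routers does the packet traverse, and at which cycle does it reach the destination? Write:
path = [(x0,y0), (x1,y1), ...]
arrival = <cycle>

[0] x=5 y=2 t=11
[1] x=4 y=2 t=14 →W
[2] x=3 y=2 t=17 →W
[3] x=2 y=2 t=20 →W
[4] x=1 y=2 t=23 →W
[5] x=0 y=2 t=26 →W
[6] x=0 y=3 t=29 →N
[7] x=0 y=4 t=32 →N
[8] x=0 y=5 t=35 →N
[9] x=0 y=6 t=38 →N
[10] x=0 y=7 t=41 →N

path = [(5,2), (4,2), (3,2), (2,2), (1,2), (0,2), (0,3), (0,4), (0,5), (0,6), (0,7)]
arrival = 41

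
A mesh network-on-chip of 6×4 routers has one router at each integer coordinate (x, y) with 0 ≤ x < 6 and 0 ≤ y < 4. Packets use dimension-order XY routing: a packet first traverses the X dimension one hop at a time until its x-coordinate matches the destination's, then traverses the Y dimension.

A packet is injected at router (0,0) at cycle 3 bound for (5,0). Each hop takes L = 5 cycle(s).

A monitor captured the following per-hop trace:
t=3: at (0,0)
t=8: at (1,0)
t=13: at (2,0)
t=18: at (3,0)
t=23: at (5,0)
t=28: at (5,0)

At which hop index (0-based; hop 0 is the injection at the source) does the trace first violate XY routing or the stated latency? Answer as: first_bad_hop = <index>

[1] (+1,+0) / 5c ⇒ ok
[2] (+1,+0) / 5c ⇒ ok
[3] (+1,+0) / 5c ⇒ ok
[4] (+2,+0) / 5c ⇒ BAD: non-unit step

first_bad_hop = 4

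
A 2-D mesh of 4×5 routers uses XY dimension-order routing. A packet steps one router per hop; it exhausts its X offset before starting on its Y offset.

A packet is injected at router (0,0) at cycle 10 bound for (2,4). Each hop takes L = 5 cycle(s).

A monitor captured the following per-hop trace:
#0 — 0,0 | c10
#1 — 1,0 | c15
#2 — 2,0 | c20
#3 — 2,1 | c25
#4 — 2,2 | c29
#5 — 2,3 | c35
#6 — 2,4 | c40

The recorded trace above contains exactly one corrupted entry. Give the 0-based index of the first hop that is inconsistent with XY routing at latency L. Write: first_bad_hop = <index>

  1: Δx=+1 Δy=+0 Δt=5 [ok]
  2: Δx=+1 Δy=+0 Δt=5 [ok]
  3: Δx=+0 Δy=+1 Δt=5 [ok]
  4: Δx=+0 Δy=+1 Δt=4 [BAD: Δcyc=4≠L]

first_bad_hop = 4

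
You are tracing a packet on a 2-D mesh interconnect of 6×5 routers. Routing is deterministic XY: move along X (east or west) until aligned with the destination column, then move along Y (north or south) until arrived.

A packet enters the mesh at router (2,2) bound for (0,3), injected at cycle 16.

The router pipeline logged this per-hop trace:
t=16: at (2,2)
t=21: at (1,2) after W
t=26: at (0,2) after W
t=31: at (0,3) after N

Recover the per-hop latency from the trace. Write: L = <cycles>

From hop 0 (16) to hop 1 (21): +5 cycles.
Per-hop latency L = Δcyc = 5.

L = 5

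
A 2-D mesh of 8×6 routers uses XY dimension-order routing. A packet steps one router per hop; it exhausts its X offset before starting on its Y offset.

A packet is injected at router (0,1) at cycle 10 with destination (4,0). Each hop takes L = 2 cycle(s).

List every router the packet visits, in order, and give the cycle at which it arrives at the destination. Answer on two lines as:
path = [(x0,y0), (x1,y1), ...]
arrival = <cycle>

path = [(0,1), (1,1), (2,1), (3,1), (4,1), (4,0)]
arrival = 20

  0. router=(0,1) cycle=10 (inject)
  1. router=(1,1) cycle=12 dir=E
  2. router=(2,1) cycle=14 dir=E
  3. router=(3,1) cycle=16 dir=E
  4. router=(4,1) cycle=18 dir=E
  5. router=(4,0) cycle=20 dir=S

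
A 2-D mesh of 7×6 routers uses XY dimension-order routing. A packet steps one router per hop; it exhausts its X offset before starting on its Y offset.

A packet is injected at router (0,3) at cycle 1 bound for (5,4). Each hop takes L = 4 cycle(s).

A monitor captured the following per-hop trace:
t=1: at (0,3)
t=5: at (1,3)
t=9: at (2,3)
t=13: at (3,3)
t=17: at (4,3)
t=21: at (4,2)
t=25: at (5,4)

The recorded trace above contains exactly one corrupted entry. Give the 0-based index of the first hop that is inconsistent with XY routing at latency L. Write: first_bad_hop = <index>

first_bad_hop = 5

  1: Δx=+1 Δy=+0 Δt=4 [ok]
  2: Δx=+1 Δy=+0 Δt=4 [ok]
  3: Δx=+1 Δy=+0 Δt=4 [ok]
  4: Δx=+1 Δy=+0 Δt=4 [ok]
  5: Δx=+0 Δy=-1 Δt=4 [BAD: Y-move but x=4≠5]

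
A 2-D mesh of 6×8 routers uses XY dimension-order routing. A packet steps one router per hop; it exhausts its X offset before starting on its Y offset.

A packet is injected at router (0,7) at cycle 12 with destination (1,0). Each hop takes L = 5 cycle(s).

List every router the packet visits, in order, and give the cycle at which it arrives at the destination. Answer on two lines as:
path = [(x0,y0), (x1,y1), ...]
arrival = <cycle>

path = [(0,7), (1,7), (1,6), (1,5), (1,4), (1,3), (1,2), (1,1), (1,0)]
arrival = 52

  0. router=(0,7) cycle=12 (inject)
  1. router=(1,7) cycle=17 dir=E
  2. router=(1,6) cycle=22 dir=S
  3. router=(1,5) cycle=27 dir=S
  4. router=(1,4) cycle=32 dir=S
  5. router=(1,3) cycle=37 dir=S
  6. router=(1,2) cycle=42 dir=S
  7. router=(1,1) cycle=47 dir=S
  8. router=(1,0) cycle=52 dir=S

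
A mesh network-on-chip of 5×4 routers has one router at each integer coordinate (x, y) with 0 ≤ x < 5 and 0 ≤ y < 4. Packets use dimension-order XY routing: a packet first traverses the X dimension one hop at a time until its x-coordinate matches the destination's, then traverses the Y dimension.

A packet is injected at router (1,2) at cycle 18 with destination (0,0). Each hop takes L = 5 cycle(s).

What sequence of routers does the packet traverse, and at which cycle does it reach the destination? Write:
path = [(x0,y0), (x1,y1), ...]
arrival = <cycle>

[0] x=1 y=2 t=18
[1] x=0 y=2 t=23 →W
[2] x=0 y=1 t=28 →S
[3] x=0 y=0 t=33 →S

path = [(1,2), (0,2), (0,1), (0,0)]
arrival = 33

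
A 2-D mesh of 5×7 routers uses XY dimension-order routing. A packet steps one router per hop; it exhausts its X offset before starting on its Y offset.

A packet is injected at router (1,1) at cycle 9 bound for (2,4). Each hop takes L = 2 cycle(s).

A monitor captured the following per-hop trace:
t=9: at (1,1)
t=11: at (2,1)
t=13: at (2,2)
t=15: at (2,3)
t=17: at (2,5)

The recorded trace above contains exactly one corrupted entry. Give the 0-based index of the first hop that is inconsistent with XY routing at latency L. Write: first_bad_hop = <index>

hop 1: step (+1,+0), +2 cyc — ok
hop 2: step (+0,+1), +2 cyc — ok
hop 3: step (+0,+1), +2 cyc — ok
hop 4: step (+0,+2), +2 cyc — BAD: non-unit step

first_bad_hop = 4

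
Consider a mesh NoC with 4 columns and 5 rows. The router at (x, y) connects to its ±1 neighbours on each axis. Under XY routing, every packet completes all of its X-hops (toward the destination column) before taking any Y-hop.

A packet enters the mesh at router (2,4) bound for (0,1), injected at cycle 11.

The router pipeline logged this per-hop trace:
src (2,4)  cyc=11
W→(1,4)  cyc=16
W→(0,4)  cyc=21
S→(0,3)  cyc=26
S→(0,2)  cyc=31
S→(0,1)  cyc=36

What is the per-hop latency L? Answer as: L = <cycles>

L = 5

From hop 0 (11) to hop 1 (16): +5 cycles.
One hop costs L cycles, so L = 5.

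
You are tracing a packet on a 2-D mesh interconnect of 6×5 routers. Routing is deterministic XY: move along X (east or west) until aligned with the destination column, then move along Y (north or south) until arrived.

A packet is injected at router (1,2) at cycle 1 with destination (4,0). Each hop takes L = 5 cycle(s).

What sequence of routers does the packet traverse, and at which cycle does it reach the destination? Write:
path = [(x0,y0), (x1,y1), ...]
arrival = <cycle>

path = [(1,2), (2,2), (3,2), (4,2), (4,1), (4,0)]
arrival = 26

#0 — 1,2 | c1
#1 — 2,2 | c6 | E
#2 — 3,2 | c11 | E
#3 — 4,2 | c16 | E
#4 — 4,1 | c21 | S
#5 — 4,0 | c26 | S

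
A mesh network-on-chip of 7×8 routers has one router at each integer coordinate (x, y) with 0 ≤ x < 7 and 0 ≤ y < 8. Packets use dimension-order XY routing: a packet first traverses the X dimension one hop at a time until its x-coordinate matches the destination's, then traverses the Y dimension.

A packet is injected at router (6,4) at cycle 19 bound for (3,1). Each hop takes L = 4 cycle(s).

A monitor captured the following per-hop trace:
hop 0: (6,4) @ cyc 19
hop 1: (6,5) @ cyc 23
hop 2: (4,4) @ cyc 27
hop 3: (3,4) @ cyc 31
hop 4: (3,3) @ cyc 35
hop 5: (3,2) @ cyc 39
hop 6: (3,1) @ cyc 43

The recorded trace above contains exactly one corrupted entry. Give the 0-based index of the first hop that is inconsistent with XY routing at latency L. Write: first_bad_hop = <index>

first_bad_hop = 1

hop 1: step (+0,+1), +4 cyc — BAD: Y-move but x=6≠3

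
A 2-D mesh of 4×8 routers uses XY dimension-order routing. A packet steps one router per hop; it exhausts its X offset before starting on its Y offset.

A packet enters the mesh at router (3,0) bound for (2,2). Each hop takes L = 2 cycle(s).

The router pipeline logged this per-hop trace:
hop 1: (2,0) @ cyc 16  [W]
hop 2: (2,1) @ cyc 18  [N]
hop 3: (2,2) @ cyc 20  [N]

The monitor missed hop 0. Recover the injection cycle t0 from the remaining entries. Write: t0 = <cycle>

Hop 1 reached at cycle 16; hop k is at t0 + k·L.
Therefore t0 = 16 − L = 14.

t0 = 14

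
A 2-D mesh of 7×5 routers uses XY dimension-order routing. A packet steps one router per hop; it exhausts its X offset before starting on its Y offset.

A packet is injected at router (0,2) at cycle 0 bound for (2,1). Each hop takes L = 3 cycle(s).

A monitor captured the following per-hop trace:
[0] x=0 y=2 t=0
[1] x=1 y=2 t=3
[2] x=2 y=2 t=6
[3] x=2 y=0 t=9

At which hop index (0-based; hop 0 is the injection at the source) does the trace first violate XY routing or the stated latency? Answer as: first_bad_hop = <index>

hop 1: step (+1,+0), +3 cyc — ok
hop 2: step (+1,+0), +3 cyc — ok
hop 3: step (+0,-2), +3 cyc — BAD: non-unit step

first_bad_hop = 3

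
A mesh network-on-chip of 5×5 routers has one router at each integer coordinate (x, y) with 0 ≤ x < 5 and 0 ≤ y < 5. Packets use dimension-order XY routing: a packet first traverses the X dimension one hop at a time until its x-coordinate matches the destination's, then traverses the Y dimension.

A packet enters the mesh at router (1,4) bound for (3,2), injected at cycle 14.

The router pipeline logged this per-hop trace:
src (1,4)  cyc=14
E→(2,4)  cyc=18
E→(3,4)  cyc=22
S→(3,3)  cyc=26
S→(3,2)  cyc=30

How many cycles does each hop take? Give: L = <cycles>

Between hops 0 and 1 the cycle counter advances 18 − 14 = 4.
Per-hop latency L = Δcyc = 4.

L = 4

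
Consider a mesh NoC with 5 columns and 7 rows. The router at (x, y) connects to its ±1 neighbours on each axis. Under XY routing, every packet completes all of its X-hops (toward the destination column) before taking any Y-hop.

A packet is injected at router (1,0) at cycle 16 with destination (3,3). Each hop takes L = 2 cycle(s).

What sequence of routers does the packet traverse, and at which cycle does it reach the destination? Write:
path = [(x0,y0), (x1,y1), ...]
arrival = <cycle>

path = [(1,0), (2,0), (3,0), (3,1), (3,2), (3,3)]
arrival = 26

t=16: at (1,0)
t=18: at (2,0) after E
t=20: at (3,0) after E
t=22: at (3,1) after N
t=24: at (3,2) after N
t=26: at (3,3) after N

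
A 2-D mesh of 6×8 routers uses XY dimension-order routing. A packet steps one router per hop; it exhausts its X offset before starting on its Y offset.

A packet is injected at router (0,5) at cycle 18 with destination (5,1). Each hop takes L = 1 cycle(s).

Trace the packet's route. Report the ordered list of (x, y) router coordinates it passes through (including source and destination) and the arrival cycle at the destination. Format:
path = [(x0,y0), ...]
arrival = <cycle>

path = [(0,5), (1,5), (2,5), (3,5), (4,5), (5,5), (5,4), (5,3), (5,2), (5,1)]
arrival = 27

t=18: at (0,5)
t=19: at (1,5) after E
t=20: at (2,5) after E
t=21: at (3,5) after E
t=22: at (4,5) after E
t=23: at (5,5) after E
t=24: at (5,4) after S
t=25: at (5,3) after S
t=26: at (5,2) after S
t=27: at (5,1) after S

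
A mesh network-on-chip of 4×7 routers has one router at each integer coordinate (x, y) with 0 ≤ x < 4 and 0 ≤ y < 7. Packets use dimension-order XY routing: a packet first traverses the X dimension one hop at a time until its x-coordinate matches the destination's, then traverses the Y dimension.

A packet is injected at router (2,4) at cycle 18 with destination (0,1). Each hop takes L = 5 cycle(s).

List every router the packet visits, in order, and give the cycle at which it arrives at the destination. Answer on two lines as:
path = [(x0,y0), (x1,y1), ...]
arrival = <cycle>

t=18: at (2,4)
t=23: at (1,4) after W
t=28: at (0,4) after W
t=33: at (0,3) after S
t=38: at (0,2) after S
t=43: at (0,1) after S

path = [(2,4), (1,4), (0,4), (0,3), (0,2), (0,1)]
arrival = 43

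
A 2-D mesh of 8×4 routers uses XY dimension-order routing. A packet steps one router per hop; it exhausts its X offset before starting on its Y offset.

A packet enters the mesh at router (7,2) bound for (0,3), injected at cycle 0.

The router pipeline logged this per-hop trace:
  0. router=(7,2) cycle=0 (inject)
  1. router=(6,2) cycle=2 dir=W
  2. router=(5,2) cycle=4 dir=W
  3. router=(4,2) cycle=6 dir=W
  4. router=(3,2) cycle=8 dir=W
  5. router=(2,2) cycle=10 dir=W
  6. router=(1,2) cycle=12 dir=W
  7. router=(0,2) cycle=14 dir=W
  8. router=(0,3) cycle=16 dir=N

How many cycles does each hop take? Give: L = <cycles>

cyc[1] − cyc[0] = 2 − 0 = 2.
One hop costs L cycles, so L = 2.

L = 2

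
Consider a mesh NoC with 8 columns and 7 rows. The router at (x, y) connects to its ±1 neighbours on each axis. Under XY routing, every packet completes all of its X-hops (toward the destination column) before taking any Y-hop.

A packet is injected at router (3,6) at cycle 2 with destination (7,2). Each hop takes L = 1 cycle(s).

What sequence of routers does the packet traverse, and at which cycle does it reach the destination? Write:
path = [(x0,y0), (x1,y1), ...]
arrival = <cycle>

src (3,6)  cyc=2
E→(4,6)  cyc=3
E→(5,6)  cyc=4
E→(6,6)  cyc=5
E→(7,6)  cyc=6
S→(7,5)  cyc=7
S→(7,4)  cyc=8
S→(7,3)  cyc=9
S→(7,2)  cyc=10

path = [(3,6), (4,6), (5,6), (6,6), (7,6), (7,5), (7,4), (7,3), (7,2)]
arrival = 10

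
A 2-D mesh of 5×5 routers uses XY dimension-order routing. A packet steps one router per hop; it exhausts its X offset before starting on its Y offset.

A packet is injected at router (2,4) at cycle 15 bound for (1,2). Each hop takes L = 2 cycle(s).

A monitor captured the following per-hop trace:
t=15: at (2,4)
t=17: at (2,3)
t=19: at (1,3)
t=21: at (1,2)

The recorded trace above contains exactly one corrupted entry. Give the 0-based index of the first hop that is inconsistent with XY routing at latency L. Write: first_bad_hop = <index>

  1: Δx=+0 Δy=-1 Δt=2 [BAD: Y-move but x=2≠1]

first_bad_hop = 1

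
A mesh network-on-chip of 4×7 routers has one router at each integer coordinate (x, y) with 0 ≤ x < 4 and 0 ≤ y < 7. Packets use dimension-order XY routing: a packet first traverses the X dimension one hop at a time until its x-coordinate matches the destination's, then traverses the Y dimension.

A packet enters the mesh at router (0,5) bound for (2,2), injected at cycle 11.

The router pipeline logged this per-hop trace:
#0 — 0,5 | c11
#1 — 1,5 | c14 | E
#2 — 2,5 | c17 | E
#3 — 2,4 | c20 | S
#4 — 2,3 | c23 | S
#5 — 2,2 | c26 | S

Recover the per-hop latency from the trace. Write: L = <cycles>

L = 3

From hop 0 (11) to hop 1 (14): +3 cycles.
Per-hop latency L = Δcyc = 3.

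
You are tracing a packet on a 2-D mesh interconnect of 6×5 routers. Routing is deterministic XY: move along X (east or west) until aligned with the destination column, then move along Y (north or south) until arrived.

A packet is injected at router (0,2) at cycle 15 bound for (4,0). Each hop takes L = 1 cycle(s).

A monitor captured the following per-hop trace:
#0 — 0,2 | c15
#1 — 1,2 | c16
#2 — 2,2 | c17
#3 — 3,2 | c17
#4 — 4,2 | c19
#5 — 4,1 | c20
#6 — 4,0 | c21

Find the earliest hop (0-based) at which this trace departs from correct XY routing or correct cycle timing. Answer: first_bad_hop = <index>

first_bad_hop = 3

[1] (+1,+0) / 1c ⇒ ok
[2] (+1,+0) / 1c ⇒ ok
[3] (+1,+0) / 0c ⇒ BAD: Δcyc=0≠L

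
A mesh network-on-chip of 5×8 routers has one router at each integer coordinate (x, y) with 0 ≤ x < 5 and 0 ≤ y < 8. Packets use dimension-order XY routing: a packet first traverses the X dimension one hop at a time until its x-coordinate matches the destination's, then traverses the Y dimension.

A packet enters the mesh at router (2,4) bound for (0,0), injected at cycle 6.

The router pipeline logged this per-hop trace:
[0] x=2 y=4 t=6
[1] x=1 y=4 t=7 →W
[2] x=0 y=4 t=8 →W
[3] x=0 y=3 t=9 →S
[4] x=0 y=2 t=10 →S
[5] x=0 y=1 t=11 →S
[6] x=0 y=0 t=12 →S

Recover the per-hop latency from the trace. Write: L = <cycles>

L = 1

cyc[1] − cyc[0] = 7 − 6 = 1.
One hop costs L cycles, so L = 1.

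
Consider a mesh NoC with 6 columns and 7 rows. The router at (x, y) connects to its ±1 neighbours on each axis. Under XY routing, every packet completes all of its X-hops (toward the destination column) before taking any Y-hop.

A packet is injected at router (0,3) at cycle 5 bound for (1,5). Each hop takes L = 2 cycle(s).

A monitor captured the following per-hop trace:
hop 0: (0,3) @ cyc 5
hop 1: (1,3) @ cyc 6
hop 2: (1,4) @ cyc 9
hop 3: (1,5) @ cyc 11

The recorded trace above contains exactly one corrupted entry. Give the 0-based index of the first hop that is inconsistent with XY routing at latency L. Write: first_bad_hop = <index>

first_bad_hop = 1

check 1→ d=(1,0) cyc+1: BAD: Δcyc=1≠L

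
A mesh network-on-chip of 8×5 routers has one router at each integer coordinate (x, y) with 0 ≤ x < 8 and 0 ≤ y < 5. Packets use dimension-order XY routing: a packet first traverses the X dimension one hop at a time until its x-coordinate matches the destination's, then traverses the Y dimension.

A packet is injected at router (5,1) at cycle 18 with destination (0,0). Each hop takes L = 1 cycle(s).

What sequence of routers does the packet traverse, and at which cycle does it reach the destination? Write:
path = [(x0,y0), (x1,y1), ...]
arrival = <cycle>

path = [(5,1), (4,1), (3,1), (2,1), (1,1), (0,1), (0,0)]
arrival = 24

src (5,1)  cyc=18
W→(4,1)  cyc=19
W→(3,1)  cyc=20
W→(2,1)  cyc=21
W→(1,1)  cyc=22
W→(0,1)  cyc=23
S→(0,0)  cyc=24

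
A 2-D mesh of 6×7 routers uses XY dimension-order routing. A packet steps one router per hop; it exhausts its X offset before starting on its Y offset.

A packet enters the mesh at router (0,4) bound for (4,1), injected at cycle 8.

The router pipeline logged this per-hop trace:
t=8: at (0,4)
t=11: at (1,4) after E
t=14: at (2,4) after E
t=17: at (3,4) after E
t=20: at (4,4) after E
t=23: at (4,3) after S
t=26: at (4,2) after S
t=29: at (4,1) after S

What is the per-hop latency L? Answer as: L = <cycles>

L = 3

cyc[1] − cyc[0] = 11 − 8 = 3.
Each hop adds L, hence L = 3.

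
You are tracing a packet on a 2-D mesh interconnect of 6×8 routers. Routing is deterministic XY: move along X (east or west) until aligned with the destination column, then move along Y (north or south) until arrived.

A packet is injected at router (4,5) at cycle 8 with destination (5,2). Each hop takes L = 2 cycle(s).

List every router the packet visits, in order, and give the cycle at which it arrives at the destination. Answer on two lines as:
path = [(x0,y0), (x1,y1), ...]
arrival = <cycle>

path = [(4,5), (5,5), (5,4), (5,3), (5,2)]
arrival = 16

src (4,5)  cyc=8
E→(5,5)  cyc=10
S→(5,4)  cyc=12
S→(5,3)  cyc=14
S→(5,2)  cyc=16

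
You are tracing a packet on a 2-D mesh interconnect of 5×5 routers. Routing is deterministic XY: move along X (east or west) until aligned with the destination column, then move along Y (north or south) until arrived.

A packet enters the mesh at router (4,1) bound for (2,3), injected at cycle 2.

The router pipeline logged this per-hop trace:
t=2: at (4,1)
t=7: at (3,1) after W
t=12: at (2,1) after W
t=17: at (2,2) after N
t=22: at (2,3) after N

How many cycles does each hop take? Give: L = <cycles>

L = 5

From hop 0 (2) to hop 1 (7): +5 cycles.
That increment is L by definition: L = 5.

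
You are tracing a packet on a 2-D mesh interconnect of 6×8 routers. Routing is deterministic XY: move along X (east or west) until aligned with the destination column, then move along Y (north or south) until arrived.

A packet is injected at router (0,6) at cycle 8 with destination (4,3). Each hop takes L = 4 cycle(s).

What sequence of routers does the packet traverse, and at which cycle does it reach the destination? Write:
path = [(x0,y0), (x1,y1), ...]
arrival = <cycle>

hop 0: (0,6) @ cyc 8
hop 1: (1,6) @ cyc 12  [E]
hop 2: (2,6) @ cyc 16  [E]
hop 3: (3,6) @ cyc 20  [E]
hop 4: (4,6) @ cyc 24  [E]
hop 5: (4,5) @ cyc 28  [S]
hop 6: (4,4) @ cyc 32  [S]
hop 7: (4,3) @ cyc 36  [S]

path = [(0,6), (1,6), (2,6), (3,6), (4,6), (4,5), (4,4), (4,3)]
arrival = 36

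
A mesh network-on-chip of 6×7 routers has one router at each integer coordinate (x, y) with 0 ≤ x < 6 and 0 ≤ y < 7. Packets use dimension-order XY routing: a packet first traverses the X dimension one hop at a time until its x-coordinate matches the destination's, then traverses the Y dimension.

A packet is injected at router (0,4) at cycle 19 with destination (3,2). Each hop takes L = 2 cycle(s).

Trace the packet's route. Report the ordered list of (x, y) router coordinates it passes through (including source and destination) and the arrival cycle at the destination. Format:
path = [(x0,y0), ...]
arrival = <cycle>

src (0,4)  cyc=19
E→(1,4)  cyc=21
E→(2,4)  cyc=23
E→(3,4)  cyc=25
S→(3,3)  cyc=27
S→(3,2)  cyc=29

path = [(0,4), (1,4), (2,4), (3,4), (3,3), (3,2)]
arrival = 29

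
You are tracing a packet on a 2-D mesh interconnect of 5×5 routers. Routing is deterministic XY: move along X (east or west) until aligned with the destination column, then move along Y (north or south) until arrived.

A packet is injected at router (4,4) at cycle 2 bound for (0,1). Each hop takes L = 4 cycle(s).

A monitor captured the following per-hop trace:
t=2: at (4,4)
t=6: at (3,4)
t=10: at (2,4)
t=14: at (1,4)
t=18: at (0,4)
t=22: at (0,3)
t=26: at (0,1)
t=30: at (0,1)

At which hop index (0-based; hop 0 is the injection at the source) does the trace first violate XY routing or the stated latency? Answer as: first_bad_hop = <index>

[1] (-1,+0) / 4c ⇒ ok
[2] (-1,+0) / 4c ⇒ ok
[3] (-1,+0) / 4c ⇒ ok
[4] (-1,+0) / 4c ⇒ ok
[5] (+0,-1) / 4c ⇒ ok
[6] (+0,-2) / 4c ⇒ BAD: non-unit step

first_bad_hop = 6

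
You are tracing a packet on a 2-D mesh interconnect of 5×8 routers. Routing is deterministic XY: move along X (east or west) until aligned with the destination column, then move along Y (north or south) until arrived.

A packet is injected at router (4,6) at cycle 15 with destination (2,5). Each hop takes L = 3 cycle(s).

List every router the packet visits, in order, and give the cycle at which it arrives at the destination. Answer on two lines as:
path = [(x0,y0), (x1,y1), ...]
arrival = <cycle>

path = [(4,6), (3,6), (2,6), (2,5)]
arrival = 24

src (4,6)  cyc=15
W→(3,6)  cyc=18
W→(2,6)  cyc=21
S→(2,5)  cyc=24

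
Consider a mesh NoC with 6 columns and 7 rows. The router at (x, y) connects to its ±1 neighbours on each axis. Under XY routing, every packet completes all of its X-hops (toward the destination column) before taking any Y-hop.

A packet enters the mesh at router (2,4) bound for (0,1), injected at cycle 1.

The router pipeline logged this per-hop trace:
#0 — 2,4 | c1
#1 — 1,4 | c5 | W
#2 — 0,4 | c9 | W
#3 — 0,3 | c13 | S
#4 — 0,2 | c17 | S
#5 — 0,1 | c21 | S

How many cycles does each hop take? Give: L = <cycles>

Δcyc across hop 0→1: 5 − 1 = 4.
Per-hop latency L = Δcyc = 4.

L = 4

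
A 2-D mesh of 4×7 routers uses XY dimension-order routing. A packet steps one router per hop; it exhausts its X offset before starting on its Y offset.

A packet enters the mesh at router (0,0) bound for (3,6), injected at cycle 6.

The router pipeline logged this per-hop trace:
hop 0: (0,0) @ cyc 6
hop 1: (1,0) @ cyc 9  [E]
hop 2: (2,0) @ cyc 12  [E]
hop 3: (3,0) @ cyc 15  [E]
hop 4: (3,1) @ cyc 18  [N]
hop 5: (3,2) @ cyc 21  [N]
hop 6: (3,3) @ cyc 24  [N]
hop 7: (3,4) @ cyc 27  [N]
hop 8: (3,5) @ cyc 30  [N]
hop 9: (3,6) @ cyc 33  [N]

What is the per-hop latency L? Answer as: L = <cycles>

L = 3

cyc[1] − cyc[0] = 9 − 6 = 3.
One hop costs L cycles, so L = 3.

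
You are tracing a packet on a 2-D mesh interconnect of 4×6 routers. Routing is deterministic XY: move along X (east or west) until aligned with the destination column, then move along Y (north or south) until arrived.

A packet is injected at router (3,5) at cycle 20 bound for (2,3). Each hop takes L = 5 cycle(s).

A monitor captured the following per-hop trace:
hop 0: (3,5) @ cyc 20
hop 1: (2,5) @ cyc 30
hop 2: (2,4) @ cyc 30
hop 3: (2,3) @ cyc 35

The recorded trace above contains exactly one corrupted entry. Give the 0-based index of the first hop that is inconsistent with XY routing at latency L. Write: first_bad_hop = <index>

first_bad_hop = 1

[1] (-1,+0) / 10c ⇒ BAD: Δcyc=10≠L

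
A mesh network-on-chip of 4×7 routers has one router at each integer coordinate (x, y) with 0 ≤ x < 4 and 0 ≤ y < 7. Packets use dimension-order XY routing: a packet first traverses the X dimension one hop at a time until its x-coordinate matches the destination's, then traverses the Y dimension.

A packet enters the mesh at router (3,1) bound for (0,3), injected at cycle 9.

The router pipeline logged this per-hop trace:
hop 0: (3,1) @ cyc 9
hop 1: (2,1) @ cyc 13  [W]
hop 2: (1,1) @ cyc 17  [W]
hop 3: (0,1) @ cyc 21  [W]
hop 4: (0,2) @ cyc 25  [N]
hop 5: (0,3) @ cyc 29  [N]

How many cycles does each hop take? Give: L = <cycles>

Between hops 0 and 1 the cycle counter advances 13 − 9 = 4.
Per-hop latency L = Δcyc = 4.

L = 4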